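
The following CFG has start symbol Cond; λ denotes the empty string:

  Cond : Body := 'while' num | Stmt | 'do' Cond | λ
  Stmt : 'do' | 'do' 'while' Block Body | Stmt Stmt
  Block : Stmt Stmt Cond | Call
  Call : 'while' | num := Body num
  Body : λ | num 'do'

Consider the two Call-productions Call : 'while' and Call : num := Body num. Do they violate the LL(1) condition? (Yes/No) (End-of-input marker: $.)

FIRST('while') = { 'while' } and FIRST(num := Body num) = { num }.
The FIRST sets are disjoint and neither alternative is nullable — no conflict.

No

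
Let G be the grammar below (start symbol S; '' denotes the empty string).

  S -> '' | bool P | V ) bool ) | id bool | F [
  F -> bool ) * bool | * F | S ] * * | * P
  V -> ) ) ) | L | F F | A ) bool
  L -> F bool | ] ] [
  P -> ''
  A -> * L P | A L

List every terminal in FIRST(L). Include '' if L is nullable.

From L -> F bool: add FIRST(F) = { ), *, ], bool, id }.
L -> ] ] [ contributes {]}.
Union: FIRST(L) = { ), *, ], bool, id }.

{ ), *, ], bool, id }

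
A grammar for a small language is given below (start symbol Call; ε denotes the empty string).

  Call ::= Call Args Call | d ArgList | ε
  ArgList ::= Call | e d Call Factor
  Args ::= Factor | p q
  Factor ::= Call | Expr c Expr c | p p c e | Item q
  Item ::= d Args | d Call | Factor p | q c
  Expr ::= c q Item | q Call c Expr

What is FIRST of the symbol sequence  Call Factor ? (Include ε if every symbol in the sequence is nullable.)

Add FIRST(Call)\{ε} = { c, d, p, q }; Call is nullable, continue.
Add FIRST(Factor)\{ε} = { c, d, p, q }; Factor is nullable, continue.
Every symbol is nullable, so include ε.

{ c, d, p, q, ε }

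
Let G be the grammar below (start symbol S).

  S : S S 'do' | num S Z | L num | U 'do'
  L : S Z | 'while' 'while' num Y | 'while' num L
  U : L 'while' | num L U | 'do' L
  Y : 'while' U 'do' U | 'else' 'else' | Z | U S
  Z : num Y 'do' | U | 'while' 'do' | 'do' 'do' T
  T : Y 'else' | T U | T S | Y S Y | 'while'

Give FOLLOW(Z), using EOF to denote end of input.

{ EOF, 'do', 'else', 'while', num }

In S : num S Z: Z is at the end, add FOLLOW(S) = { EOF, 'do', 'else', 'while', num }.
In L : S Z: Z is at the end, add FOLLOW(L) = { EOF, 'do', 'else', 'while', num }.
In Y : Z: Z is at the end, add FOLLOW(Y) = { EOF, 'do', 'else', 'while', num }.
Union: FOLLOW(Z) = { EOF, 'do', 'else', 'while', num }.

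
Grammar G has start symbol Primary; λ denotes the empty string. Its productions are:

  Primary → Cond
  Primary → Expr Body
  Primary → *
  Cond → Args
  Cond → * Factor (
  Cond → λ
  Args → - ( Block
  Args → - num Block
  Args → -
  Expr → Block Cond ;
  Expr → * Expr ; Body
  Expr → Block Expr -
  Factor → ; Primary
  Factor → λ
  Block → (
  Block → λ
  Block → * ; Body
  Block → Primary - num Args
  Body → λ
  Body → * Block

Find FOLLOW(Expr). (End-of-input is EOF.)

{ EOF, (, *, -, ; }

In Primary → Expr Body: add FIRST(Body)\{λ} = { * }.
  Since Body is nullable, also add FOLLOW(Primary) = { EOF, (, - }.
In Expr → * Expr ; Body: add FIRST(; Body) = { ; }.
In Expr → Block Expr -: add FIRST(-) = { - }.
Union: FOLLOW(Expr) = { EOF, (, *, -, ; }.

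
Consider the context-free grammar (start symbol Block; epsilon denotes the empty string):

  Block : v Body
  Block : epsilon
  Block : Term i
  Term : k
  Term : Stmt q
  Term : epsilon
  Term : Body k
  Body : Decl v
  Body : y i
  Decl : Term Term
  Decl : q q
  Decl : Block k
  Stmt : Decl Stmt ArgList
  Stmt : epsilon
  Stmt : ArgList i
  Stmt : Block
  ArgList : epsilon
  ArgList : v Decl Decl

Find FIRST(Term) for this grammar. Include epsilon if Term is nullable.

Term : k contributes {k}.
From Term : Stmt q: Stmt nullable, take FIRST(Stmt) ∪ {q} = { i, k, q, v, y }.
Term : epsilon contributes epsilon.
From Term : Body k: add FIRST(Body) = { i, k, q, v, y }.
Union: FIRST(Term) = { i, k, q, v, y, epsilon }.

{ i, k, q, v, y, epsilon }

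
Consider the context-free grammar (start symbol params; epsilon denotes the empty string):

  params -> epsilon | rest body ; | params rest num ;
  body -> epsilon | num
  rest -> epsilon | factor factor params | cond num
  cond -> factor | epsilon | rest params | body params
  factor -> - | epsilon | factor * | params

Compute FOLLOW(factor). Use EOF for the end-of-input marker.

In rest -> factor factor params: add FIRST(factor params)\{epsilon} = { *, -, ;, num }.
  Since factor params is nullable, also add FOLLOW(rest) = { *, -, ;, num }.
In rest -> factor factor params: add FIRST(params)\{epsilon} = { *, -, ;, num }.
  Since params is nullable, also add FOLLOW(rest) = { *, -, ;, num }.
In cond -> factor: factor is at the end, add FOLLOW(cond) = { num }.
In factor -> factor *: add FIRST(*) = { * }.
Union: FOLLOW(factor) = { *, -, ;, num }.

{ *, -, ;, num }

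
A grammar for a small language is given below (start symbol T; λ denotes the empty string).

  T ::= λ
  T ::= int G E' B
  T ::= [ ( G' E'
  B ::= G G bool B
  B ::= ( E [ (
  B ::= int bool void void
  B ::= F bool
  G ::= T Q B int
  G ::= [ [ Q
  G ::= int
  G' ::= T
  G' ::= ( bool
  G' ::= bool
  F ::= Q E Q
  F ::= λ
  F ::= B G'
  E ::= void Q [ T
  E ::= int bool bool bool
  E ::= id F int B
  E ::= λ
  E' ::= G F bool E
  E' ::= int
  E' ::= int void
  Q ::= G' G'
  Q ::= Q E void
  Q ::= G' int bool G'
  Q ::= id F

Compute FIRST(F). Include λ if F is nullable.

From F ::= Q E Q: Q, E, Q nullable, take FIRST(Q) ∪ FIRST(E) ∪ FIRST(Q) = { (, [, bool, id, int, void }; also λ since the whole RHS is nullable.
F ::= λ contributes λ.
From F ::= B G': add FIRST(B) = { (, [, bool, id, int, void }.
Union: FIRST(F) = { (, [, bool, id, int, void, λ }.

{ (, [, bool, id, int, void, λ }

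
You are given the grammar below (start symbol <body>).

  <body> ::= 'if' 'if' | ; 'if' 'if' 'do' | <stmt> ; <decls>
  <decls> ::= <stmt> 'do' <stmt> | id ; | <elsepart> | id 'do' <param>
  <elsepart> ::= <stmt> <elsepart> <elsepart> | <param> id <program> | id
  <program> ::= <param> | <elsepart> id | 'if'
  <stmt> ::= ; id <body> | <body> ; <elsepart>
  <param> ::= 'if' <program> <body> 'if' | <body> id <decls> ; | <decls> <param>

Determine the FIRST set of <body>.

<body> ::= 'if' 'if' contributes {'if'}.
<body> ::= ; 'if' 'if' 'do' contributes {;}.
From <body> ::= <stmt> ; <decls>: add FIRST(<stmt>) = { 'if', ; }.
Union: FIRST(<body>) = { 'if', ; }.

{ 'if', ; }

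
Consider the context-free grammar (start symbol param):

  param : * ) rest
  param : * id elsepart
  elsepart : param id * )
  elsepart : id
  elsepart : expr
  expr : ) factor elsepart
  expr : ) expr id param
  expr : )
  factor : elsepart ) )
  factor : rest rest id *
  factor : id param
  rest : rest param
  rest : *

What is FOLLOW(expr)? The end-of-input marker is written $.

In elsepart : expr: expr is at the end, add FOLLOW(elsepart) = { $, ), *, id }.
In expr : ) expr id param: add FIRST(id param) = { id }.
Union: FOLLOW(expr) = { $, ), *, id }.

{ $, ), *, id }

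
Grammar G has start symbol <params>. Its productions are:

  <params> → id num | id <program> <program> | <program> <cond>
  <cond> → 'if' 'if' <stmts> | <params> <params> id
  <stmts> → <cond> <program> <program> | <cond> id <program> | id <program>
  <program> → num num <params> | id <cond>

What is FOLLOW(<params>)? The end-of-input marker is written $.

{ $, 'if', id, num }

<params> is the start symbol, so $ ∈ FOLLOW(<params>).
In <cond> → <params> <params> id: add FIRST(<params> id) = { id, num }.
In <cond> → <params> <params> id: add FIRST(id) = { id }.
In <program> → num num <params>: <params> is at the end, add FOLLOW(<program>) = { $, 'if', id, num }.
Union: FOLLOW(<params>) = { $, 'if', id, num }.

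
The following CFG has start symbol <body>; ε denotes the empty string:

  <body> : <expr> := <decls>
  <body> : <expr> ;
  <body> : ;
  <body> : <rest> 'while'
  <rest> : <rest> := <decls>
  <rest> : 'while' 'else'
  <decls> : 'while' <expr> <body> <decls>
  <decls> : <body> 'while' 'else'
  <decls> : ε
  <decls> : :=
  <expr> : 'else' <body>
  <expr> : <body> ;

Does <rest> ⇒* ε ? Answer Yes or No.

Nullable nonterminals: <decls>.
No production of <rest> has an RHS whose symbols are all nullable, so <rest> is not nullable.

No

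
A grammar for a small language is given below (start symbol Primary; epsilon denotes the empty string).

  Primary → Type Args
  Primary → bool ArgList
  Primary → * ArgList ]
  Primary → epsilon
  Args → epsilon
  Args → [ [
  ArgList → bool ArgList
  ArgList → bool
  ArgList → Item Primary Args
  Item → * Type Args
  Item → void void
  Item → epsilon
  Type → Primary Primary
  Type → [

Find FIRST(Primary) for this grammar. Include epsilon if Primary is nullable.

From Primary → Type Args: Type, Args nullable, take FIRST(Type) ∪ FIRST(Args) = { *, [, bool }; also epsilon since the whole RHS is nullable.
Primary → bool ArgList contributes {bool}.
Primary → * ArgList ] contributes {*}.
Primary → epsilon contributes epsilon.
Union: FIRST(Primary) = { *, [, bool, epsilon }.

{ *, [, bool, epsilon }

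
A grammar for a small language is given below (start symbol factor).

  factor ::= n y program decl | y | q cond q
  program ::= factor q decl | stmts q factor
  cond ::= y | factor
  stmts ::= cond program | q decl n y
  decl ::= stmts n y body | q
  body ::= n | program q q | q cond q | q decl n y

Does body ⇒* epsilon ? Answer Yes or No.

No nonterminal in this grammar is nullable.
No production of body has an RHS whose symbols are all nullable, so body is not nullable.

No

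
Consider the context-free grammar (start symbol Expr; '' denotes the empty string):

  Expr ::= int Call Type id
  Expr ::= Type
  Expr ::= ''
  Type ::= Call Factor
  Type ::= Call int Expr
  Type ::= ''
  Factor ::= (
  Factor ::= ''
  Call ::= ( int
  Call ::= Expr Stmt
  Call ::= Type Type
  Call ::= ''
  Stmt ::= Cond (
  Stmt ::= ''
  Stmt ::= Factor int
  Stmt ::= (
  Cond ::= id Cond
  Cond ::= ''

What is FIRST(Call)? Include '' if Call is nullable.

{ (, id, int, '' }

Call ::= ( int contributes {(}.
From Call ::= Expr Stmt: Expr, Stmt nullable, take FIRST(Expr) ∪ FIRST(Stmt) = { (, id, int }; also '' since the whole RHS is nullable.
From Call ::= Type Type: Type, Type nullable, take FIRST(Type) ∪ FIRST(Type) = { (, id, int }; also '' since the whole RHS is nullable.
Call ::= '' contributes ''.
Union: FIRST(Call) = { (, id, int, '' }.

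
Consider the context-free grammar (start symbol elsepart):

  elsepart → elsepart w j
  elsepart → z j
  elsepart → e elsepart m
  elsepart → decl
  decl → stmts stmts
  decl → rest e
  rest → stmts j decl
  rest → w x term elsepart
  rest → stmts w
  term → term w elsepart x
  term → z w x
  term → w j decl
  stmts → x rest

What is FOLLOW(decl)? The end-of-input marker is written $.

In elsepart → decl: decl is at the end, add FOLLOW(elsepart) = { $, e, j, m, w, x, z }.
In rest → stmts j decl: decl is at the end, add FOLLOW(rest) = { $, e, j, m, w, x, z }.
In term → w j decl: decl is at the end, add FOLLOW(term) = { e, w, x, z }.
Union: FOLLOW(decl) = { $, e, j, m, w, x, z }.

{ $, e, j, m, w, x, z }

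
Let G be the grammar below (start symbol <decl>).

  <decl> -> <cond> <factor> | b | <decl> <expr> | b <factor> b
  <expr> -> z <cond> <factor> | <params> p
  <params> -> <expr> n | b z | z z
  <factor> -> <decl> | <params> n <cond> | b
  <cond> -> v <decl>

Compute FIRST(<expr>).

{ b, z }

<expr> -> z <cond> <factor> contributes {z}.
From <expr> -> <params> p: add FIRST(<params>) = { b, z }.
Union: FIRST(<expr>) = { b, z }.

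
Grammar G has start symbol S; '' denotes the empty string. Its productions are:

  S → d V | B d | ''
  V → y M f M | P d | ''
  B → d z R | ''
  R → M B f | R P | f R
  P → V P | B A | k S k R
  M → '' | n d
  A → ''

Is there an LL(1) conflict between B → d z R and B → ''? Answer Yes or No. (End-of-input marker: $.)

Yes

FIRST(d z R) = { d } and FIRST('') = { '' }.
The second alternative is nullable and FOLLOW(B) = { d, f, k, y } shares d with FIRST of the first — conflict.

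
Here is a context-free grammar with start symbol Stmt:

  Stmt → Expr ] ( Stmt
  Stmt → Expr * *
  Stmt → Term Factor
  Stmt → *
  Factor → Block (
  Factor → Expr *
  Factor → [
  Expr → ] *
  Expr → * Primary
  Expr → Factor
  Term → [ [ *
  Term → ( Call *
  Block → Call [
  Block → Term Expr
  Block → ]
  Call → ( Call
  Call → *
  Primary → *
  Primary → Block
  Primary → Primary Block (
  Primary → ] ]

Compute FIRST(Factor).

{ (, *, [, ] }

From Factor → Block (: add FIRST(Block) = { (, *, [, ] }.
From Factor → Expr *: add FIRST(Expr) = { (, *, [, ] }.
Factor → [ contributes {[}.
Union: FIRST(Factor) = { (, *, [, ] }.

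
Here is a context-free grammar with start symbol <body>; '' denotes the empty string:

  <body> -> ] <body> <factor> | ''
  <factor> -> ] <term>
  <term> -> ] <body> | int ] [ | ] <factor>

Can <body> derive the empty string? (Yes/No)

<body> has an ''-production, so <body> ⇒ ''.

Yes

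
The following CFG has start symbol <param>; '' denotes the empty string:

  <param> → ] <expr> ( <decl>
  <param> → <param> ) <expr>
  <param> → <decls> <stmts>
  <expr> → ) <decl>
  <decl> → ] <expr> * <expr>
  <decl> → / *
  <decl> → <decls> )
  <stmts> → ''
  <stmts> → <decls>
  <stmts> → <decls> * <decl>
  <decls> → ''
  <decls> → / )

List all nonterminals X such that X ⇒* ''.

{ <decls>, <param>, <stmts> }

Directly nullable (have an ''-production): <stmts>, <decls>.
<param> → <decls> <stmts> with every symbol nullable, so <param> is nullable.
No other nonterminal has a production whose RHS symbols are all nullable.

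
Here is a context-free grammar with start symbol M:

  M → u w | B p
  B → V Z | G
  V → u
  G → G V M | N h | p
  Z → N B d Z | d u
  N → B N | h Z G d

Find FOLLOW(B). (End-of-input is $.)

{ d, h, p, u }

In M → B p: add FIRST(p) = { p }.
In Z → N B d Z: add FIRST(d Z) = { d }.
In N → B N: add FIRST(N) = { h, p, u }.
Union: FOLLOW(B) = { d, h, p, u }.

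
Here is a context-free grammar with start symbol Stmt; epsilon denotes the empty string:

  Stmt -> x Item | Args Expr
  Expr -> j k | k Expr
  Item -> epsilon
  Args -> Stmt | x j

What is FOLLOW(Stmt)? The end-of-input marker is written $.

{ $, j, k }

Stmt is the start symbol, so $ ∈ FOLLOW(Stmt).
In Args -> Stmt: Stmt is at the end, add FOLLOW(Args) = { j, k }.
Union: FOLLOW(Stmt) = { $, j, k }.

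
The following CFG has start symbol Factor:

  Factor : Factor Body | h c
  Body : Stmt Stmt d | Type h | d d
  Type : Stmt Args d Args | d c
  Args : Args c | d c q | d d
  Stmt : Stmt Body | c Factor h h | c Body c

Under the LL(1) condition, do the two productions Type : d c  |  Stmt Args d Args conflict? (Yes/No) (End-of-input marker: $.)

No

FIRST(d c) = { d } and FIRST(Stmt Args d Args) = { c }.
The FIRST sets are disjoint and neither alternative is nullable — no conflict.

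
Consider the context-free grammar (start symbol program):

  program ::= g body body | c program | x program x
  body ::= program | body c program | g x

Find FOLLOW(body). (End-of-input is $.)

{ $, c, g, x }

In program ::= g body body: add FIRST(body) = { c, g, x }.
In program ::= g body body: body is at the end, add FOLLOW(program) = { $, c, g, x }.
In body ::= body c program: add FIRST(c program) = { c }.
Union: FOLLOW(body) = { $, c, g, x }.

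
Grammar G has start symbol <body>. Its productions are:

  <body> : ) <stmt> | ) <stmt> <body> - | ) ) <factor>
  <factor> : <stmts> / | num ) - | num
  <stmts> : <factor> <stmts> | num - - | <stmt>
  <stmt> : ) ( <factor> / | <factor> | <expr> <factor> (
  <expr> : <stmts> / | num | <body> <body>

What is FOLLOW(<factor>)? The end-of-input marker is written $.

In <body> : ) ) <factor>: <factor> is at the end, add FOLLOW(<body>) = { $, ), -, num }.
In <stmts> : <factor> <stmts>: add FIRST(<stmts>) = { ), num }.
In <stmt> : ) ( <factor> /: add FIRST(/) = { / }.
In <stmt> : <factor>: <factor> is at the end, add FOLLOW(<stmt>) = { $, ), -, /, num }.
In <stmt> : <expr> <factor> (: add FIRST(() = { ( }.
Union: FOLLOW(<factor>) = { $, (, ), -, /, num }.

{ $, (, ), -, /, num }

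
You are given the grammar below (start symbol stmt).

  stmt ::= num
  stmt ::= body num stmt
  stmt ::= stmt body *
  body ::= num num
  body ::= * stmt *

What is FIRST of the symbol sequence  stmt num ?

Add FIRST(stmt) = { *, num }; stmt is not nullable, stop.

{ *, num }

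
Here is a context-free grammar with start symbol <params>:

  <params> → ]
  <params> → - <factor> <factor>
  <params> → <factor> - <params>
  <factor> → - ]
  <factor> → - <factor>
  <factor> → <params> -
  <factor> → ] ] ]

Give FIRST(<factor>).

<factor> → - ] contributes {-}.
<factor> → - <factor> contributes {-}.
From <factor> → <params> -: add FIRST(<params>) = { -, ] }.
<factor> → ] ] ] contributes {]}.
Union: FIRST(<factor>) = { -, ] }.

{ -, ] }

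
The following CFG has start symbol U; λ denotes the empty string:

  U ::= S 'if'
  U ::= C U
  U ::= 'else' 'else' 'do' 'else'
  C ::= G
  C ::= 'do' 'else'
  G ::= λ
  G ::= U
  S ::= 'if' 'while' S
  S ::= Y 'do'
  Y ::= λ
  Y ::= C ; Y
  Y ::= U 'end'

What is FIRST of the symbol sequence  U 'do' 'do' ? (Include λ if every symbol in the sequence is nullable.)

{ 'do', 'else', 'if', ; }

Add FIRST(U) = { 'do', 'else', 'if', ; }; U is not nullable, stop.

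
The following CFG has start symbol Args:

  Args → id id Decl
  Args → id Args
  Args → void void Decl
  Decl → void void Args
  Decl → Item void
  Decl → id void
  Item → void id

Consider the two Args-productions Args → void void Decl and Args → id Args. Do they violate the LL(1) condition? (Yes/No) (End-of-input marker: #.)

FIRST(void void Decl) = { void } and FIRST(id Args) = { id }.
The FIRST sets are disjoint and neither alternative is nullable — no conflict.

No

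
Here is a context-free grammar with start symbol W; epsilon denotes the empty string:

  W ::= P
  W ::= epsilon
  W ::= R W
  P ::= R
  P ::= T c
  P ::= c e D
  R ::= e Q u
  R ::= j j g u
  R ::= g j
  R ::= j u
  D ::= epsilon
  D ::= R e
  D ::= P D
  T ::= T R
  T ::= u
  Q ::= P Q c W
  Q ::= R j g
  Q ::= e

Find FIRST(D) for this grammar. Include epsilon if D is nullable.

{ c, e, g, j, u, epsilon }

D ::= epsilon contributes epsilon.
From D ::= R e: add FIRST(R) = { e, g, j }.
From D ::= P D: add FIRST(P) = { c, e, g, j, u }.
Union: FIRST(D) = { c, e, g, j, u, epsilon }.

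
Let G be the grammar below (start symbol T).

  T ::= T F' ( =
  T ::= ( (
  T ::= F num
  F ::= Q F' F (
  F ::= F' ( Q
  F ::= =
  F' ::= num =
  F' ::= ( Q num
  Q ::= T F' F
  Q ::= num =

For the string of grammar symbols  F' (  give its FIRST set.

{ (, num }

Add FIRST(F') = { (, num }; F' is not nullable, stop.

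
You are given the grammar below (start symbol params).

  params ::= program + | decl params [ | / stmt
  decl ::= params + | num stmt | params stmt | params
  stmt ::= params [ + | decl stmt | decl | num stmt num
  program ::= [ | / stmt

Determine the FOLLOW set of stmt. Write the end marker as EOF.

In params ::= / stmt: stmt is at the end, add FOLLOW(params) = { EOF, +, /, [, num }.
In decl ::= num stmt: stmt is at the end, add FOLLOW(decl) = { EOF, +, /, [, num }.
In decl ::= params stmt: stmt is at the end, add FOLLOW(decl) = { EOF, +, /, [, num }.
In stmt ::= decl stmt: stmt is at the end, add FOLLOW(stmt) = { EOF, +, /, [, num }.
In stmt ::= num stmt num: add FIRST(num) = { num }.
In program ::= / stmt: stmt is at the end, add FOLLOW(program) = { + }.
Union: FOLLOW(stmt) = { EOF, +, /, [, num }.

{ EOF, +, /, [, num }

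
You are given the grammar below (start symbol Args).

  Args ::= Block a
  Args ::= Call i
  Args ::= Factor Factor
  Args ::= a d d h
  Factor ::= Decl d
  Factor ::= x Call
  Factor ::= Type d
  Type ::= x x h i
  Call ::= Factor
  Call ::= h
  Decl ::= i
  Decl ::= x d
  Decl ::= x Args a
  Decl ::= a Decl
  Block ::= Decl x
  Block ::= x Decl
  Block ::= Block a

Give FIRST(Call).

{ a, h, i, x }

From Call ::= Factor: add FIRST(Factor) = { a, i, x }.
Call ::= h contributes {h}.
Union: FIRST(Call) = { a, h, i, x }.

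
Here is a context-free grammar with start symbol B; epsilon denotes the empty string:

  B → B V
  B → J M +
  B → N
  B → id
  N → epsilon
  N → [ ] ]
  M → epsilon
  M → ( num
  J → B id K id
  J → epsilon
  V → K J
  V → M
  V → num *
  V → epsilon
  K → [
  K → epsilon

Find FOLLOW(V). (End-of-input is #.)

{ #, (, +, [, id, num }

In B → B V: V is at the end, add FOLLOW(B) = { #, (, +, [, id, num }.
Union: FOLLOW(V) = { #, (, +, [, id, num }.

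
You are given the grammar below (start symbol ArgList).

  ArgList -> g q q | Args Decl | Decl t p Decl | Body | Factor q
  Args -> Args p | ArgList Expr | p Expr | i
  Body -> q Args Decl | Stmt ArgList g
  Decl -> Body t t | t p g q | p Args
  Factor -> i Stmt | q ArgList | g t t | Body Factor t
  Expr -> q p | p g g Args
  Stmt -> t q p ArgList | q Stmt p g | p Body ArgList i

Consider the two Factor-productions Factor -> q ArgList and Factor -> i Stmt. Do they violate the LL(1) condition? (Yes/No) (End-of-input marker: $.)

No

FIRST(q ArgList) = { q } and FIRST(i Stmt) = { i }.
The FIRST sets are disjoint and neither alternative is nullable — no conflict.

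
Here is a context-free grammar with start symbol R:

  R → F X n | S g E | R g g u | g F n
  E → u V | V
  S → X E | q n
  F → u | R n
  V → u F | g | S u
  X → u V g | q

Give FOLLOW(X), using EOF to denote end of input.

{ g, n, q, u }

In R → F X n: add FIRST(n) = { n }.
In S → X E: add FIRST(E) = { g, q, u }.
Union: FOLLOW(X) = { g, n, q, u }.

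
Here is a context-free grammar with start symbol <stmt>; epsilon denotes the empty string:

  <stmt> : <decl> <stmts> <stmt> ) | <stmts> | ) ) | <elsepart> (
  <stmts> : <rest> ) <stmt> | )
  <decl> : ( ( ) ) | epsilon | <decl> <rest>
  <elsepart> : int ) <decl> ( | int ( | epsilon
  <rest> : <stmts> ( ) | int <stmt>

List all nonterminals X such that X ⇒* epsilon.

Directly nullable (have an epsilon-production): <decl>, <elsepart>.
No other nonterminal has a production whose RHS symbols are all nullable.

{ <decl>, <elsepart> }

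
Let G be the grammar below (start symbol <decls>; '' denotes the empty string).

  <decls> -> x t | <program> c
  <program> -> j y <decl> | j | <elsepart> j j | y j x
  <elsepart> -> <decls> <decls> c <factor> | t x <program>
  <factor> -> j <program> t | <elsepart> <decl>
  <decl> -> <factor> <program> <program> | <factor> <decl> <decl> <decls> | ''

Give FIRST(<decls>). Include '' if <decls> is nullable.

<decls> -> x t contributes {x}.
From <decls> -> <program> c: add FIRST(<program>) = { j, t, x, y }.
Union: FIRST(<decls>) = { j, t, x, y }.

{ j, t, x, y }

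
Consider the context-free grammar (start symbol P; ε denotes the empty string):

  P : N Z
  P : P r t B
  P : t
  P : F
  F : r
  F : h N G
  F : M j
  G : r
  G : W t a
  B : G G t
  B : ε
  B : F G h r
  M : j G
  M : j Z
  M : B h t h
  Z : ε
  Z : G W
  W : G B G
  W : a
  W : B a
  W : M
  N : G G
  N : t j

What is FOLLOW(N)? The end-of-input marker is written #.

In P : N Z: add FIRST(Z)\{ε} = { a, h, j, r }.
  Since Z is nullable, also add FOLLOW(P) = { #, r }.
In F : h N G: add FIRST(G) = { a, h, j, r }.
Union: FOLLOW(N) = { #, a, h, j, r }.

{ #, a, h, j, r }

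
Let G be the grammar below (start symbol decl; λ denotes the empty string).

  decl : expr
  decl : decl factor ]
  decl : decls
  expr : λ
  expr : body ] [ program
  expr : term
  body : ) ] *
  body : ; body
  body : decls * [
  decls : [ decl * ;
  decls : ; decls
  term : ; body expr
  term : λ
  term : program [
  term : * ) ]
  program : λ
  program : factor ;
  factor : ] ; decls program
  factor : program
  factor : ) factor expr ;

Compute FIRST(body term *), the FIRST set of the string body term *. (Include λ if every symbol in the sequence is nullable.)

Add FIRST(body) = { ), ;, [ }; body is not nullable, stop.

{ ), ;, [ }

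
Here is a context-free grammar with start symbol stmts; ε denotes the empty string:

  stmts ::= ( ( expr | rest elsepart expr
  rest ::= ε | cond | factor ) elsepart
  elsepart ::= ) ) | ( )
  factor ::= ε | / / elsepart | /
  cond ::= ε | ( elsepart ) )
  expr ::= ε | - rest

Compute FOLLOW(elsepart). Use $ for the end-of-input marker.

{ $, (, ), - }

In stmts ::= rest elsepart expr: add FIRST(expr)\{ε} = { - }.
  Since expr is nullable, also add FOLLOW(stmts) = { $ }.
In rest ::= factor ) elsepart: elsepart is at the end, add FOLLOW(rest) = { $, (, ) }.
In factor ::= / / elsepart: elsepart is at the end, add FOLLOW(factor) = { ) }.
In cond ::= ( elsepart ) ): add FIRST() )) = { ) }.
Union: FOLLOW(elsepart) = { $, (, ), - }.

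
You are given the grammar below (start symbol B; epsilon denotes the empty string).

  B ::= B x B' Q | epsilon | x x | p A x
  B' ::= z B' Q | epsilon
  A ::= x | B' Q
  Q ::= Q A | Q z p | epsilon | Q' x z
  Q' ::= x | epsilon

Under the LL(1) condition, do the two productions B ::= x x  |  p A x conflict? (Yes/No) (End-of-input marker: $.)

FIRST(x x) = { x } and FIRST(p A x) = { p }.
The FIRST sets are disjoint and neither alternative is nullable — no conflict.

No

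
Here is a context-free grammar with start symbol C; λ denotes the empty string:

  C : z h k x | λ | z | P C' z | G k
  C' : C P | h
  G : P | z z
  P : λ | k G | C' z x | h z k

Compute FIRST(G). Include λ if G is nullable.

{ h, k, z, λ }

From G : P: add FIRST(P) = { h, k, z, λ } (including λ since P is nullable).
G : z z contributes {z}.
Union: FIRST(G) = { h, k, z, λ }.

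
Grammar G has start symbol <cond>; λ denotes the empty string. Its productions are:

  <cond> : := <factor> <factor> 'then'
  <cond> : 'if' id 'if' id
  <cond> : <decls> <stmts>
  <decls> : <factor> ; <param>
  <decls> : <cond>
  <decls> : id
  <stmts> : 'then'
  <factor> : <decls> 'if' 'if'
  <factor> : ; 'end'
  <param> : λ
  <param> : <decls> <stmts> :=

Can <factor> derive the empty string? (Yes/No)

No

Nullable nonterminals: <param>.
No production of <factor> has an RHS whose symbols are all nullable, so <factor> is not nullable.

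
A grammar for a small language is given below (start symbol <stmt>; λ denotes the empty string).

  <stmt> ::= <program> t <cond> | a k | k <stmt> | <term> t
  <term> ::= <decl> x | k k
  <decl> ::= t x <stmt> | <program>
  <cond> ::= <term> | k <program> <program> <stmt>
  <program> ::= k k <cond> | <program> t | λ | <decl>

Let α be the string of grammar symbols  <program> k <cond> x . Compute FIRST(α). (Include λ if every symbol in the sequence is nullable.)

Add FIRST(<program>)\{λ} = { k, t }; <program> is nullable, continue.
k is a terminal; add {k} and stop.

{ k, t }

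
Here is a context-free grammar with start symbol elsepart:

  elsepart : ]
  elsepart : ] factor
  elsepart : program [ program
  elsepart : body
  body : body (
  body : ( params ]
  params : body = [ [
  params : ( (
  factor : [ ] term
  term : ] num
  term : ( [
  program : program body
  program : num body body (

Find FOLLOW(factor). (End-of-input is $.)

In elsepart : ] factor: factor is at the end, add FOLLOW(elsepart) = { $ }.
Union: FOLLOW(factor) = { $ }.

{ $ }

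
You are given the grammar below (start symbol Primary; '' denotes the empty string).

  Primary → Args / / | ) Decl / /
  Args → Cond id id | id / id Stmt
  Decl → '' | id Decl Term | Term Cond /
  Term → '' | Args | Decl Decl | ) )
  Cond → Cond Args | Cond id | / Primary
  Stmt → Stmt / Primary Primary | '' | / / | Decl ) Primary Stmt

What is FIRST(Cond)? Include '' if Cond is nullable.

From Cond → Cond Args: add FIRST(Cond) = { / }.
From Cond → Cond id: add FIRST(Cond) = { / }.
Cond → / Primary contributes {/}.
Union: FIRST(Cond) = { / }.

{ / }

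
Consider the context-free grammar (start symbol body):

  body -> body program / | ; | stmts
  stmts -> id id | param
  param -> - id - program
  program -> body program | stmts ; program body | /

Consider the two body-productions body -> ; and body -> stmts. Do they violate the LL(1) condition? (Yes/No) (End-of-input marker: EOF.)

No

FIRST(;) = { ; } and FIRST(stmts) = { -, id }.
The FIRST sets are disjoint and neither alternative is nullable — no conflict.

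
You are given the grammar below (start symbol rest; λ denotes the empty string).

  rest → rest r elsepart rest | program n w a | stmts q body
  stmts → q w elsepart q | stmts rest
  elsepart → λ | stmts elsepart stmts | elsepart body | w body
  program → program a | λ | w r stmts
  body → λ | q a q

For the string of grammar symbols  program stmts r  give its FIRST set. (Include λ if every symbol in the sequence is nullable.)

{ a, q, w }

Add FIRST(program)\{λ} = { a, w }; program is nullable, continue.
Add FIRST(stmts) = { q }; stmts is not nullable, stop.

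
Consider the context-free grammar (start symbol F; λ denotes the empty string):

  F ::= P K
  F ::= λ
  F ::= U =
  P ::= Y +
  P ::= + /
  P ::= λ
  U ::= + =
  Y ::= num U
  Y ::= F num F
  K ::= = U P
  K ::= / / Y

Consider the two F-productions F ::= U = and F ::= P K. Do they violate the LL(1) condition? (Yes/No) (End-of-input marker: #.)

FIRST(U =) = { + } and FIRST(P K) = { +, /, =, num }.
Both contain +, so the two alternatives are not disjoint — LL(1) conflict.

Yes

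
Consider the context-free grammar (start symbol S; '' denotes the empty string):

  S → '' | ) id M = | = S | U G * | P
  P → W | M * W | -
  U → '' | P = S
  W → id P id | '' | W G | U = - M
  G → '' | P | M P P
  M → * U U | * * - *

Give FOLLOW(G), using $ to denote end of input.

In S → U G *: add FIRST(*) = { * }.
In W → W G: G is at the end, add FOLLOW(W) = { $, *, -, =, id }.
Union: FOLLOW(G) = { $, *, -, =, id }.

{ $, *, -, =, id }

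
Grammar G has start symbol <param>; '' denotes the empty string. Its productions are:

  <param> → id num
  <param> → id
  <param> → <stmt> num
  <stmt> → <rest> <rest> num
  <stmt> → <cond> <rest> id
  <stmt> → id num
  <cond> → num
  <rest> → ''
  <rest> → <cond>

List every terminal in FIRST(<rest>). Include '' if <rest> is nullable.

{ num, '' }

<rest> → '' contributes ''.
From <rest> → <cond>: add FIRST(<cond>) = { num }.
Union: FIRST(<rest>) = { num, '' }.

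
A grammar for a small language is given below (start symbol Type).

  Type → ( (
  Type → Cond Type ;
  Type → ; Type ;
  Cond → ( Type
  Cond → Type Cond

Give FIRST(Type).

Type → ( ( contributes {(}.
From Type → Cond Type ;: add FIRST(Cond) = { (, ; }.
Type → ; Type ; contributes {;}.
Union: FIRST(Type) = { (, ; }.

{ (, ; }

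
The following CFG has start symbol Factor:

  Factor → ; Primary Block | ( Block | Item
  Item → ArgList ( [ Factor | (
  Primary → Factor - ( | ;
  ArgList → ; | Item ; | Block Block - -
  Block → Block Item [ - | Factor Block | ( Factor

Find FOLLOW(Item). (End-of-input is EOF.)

In Factor → Item: Item is at the end, add FOLLOW(Factor) = { EOF, (, -, ;, [ }.
In ArgList → Item ;: add FIRST(;) = { ; }.
In Block → Block Item [ -: add FIRST([ -) = { [ }.
Union: FOLLOW(Item) = { EOF, (, -, ;, [ }.

{ EOF, (, -, ;, [ }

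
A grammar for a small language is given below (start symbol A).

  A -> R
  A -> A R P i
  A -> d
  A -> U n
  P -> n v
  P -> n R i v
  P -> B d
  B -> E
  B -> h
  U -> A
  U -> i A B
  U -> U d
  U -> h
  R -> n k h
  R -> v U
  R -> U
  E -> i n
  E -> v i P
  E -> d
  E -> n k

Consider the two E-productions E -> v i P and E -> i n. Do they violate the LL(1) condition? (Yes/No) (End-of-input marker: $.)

FIRST(v i P) = { v } and FIRST(i n) = { i }.
The FIRST sets are disjoint and neither alternative is nullable — no conflict.

No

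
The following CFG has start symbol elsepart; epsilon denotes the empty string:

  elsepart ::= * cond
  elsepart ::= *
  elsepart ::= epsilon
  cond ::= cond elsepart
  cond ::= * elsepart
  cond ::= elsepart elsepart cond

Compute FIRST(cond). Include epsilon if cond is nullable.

From cond ::= cond elsepart: add FIRST(cond) = { * }.
cond ::= * elsepart contributes {*}.
From cond ::= elsepart elsepart cond: elsepart, elsepart nullable, take FIRST(elsepart) ∪ FIRST(elsepart) ∪ FIRST(cond) = { * }.
Union: FIRST(cond) = { * }.

{ * }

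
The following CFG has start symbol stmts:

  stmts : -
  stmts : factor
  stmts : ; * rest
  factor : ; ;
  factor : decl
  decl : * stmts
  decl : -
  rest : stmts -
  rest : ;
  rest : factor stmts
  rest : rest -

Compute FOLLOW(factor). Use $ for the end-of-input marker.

{ $, *, -, ; }

In stmts : factor: factor is at the end, add FOLLOW(stmts) = { $, *, -, ; }.
In rest : factor stmts: add FIRST(stmts) = { *, -, ; }.
Union: FOLLOW(factor) = { $, *, -, ; }.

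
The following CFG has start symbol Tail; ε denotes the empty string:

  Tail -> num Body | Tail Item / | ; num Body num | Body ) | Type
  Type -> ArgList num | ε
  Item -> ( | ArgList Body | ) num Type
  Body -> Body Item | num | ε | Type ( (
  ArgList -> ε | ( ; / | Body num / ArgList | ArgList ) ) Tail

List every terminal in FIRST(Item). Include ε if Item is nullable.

{ (, ), num, ε }

Item -> ( contributes {(}.
From Item -> ArgList Body: ArgList, Body nullable, take FIRST(ArgList) ∪ FIRST(Body) = { (, ), num }; also ε since the whole RHS is nullable.
Item -> ) num Type contributes {)}.
Union: FIRST(Item) = { (, ), num, ε }.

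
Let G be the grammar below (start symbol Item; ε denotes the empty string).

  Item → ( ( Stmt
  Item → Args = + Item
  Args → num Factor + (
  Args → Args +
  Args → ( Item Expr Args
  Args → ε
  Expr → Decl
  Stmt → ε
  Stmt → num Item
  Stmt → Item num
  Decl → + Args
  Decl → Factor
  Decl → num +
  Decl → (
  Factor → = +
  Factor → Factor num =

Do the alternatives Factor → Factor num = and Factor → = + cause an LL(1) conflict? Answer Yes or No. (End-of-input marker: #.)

Yes

FIRST(Factor num =) = { = } and FIRST(= +) = { = }.
Both contain =, so the two alternatives are not disjoint — LL(1) conflict.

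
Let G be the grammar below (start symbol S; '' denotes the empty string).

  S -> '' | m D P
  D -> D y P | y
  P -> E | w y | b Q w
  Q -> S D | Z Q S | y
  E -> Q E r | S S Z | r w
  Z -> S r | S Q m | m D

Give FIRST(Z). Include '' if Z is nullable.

From Z -> S r: S nullable, take FIRST(S) ∪ {r} = { m, r }.
From Z -> S Q m: S nullable, take FIRST(S) ∪ FIRST(Q) = { m, r, y }.
Z -> m D contributes {m}.
Union: FIRST(Z) = { m, r, y }.

{ m, r, y }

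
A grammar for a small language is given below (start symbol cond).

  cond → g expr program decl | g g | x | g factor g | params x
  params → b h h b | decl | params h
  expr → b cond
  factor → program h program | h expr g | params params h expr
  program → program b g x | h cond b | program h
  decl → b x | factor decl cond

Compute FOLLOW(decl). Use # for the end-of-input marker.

In cond → g expr program decl: decl is at the end, add FOLLOW(cond) = { #, b, g, h, x }.
In params → decl: decl is at the end, add FOLLOW(params) = { b, h, x }.
In decl → factor decl cond: add FIRST(cond) = { b, g, h, x }.
Union: FOLLOW(decl) = { #, b, g, h, x }.

{ #, b, g, h, x }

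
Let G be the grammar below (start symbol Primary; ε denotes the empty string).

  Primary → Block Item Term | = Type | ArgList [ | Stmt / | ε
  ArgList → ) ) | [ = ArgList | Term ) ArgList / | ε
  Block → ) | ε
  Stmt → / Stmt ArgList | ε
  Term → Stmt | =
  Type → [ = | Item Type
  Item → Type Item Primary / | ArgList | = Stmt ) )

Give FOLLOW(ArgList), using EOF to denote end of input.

In Primary → ArgList [: add FIRST([) = { [ }.
In ArgList → [ = ArgList: ArgList is at the end, add FOLLOW(ArgList) = { EOF, ), /, =, [ }.
In ArgList → Term ) ArgList /: add FIRST(/) = { / }.
In Stmt → / Stmt ArgList: ArgList is at the end, add FOLLOW(Stmt) = { EOF, ), /, =, [ }.
In Item → ArgList: ArgList is at the end, add FOLLOW(Item) = { EOF, ), /, =, [ }.
Union: FOLLOW(ArgList) = { EOF, ), /, =, [ }.

{ EOF, ), /, =, [ }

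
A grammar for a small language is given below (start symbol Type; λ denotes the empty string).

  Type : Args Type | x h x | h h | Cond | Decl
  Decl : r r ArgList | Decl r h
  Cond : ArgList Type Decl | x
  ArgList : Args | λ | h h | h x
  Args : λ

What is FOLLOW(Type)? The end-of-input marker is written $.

{ $, r }

Type is the start symbol, so $ ∈ FOLLOW(Type).
In Type : Args Type: Type is at the end, add FOLLOW(Type) = { $, r }.
In Cond : ArgList Type Decl: add FIRST(Decl) = { r }.
Union: FOLLOW(Type) = { $, r }.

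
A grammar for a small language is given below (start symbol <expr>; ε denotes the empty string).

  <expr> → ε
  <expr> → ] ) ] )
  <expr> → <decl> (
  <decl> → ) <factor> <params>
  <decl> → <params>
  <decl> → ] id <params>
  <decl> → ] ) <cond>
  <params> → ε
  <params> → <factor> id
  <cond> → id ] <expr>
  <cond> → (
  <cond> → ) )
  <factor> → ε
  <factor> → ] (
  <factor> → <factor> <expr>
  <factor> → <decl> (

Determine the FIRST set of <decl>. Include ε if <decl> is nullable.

<decl> → ) <factor> <params> contributes {)}.
From <decl> → <params>: add FIRST(<params>) = { (, ), ], id, ε } (including ε since <params> is nullable).
<decl> → ] id <params> contributes {]}.
<decl> → ] ) <cond> contributes {]}.
Union: FIRST(<decl>) = { (, ), ], id, ε }.

{ (, ), ], id, ε }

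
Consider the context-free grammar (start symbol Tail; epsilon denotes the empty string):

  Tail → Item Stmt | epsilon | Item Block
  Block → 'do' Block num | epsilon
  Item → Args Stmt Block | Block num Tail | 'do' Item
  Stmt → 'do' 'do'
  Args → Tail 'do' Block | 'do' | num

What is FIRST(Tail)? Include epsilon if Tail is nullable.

From Tail → Item Stmt: add FIRST(Item) = { 'do', num }.
Tail → epsilon contributes epsilon.
From Tail → Item Block: add FIRST(Item) = { 'do', num }.
Union: FIRST(Tail) = { 'do', num, epsilon }.

{ 'do', num, epsilon }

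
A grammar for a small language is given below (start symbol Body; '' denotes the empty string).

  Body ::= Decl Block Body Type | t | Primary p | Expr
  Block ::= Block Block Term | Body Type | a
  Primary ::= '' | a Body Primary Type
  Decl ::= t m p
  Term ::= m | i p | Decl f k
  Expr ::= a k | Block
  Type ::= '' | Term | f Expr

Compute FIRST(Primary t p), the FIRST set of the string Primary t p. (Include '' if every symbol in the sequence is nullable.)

Add FIRST(Primary)\{''} = { a }; Primary is nullable, continue.
t is a terminal; add {t} and stop.

{ a, t }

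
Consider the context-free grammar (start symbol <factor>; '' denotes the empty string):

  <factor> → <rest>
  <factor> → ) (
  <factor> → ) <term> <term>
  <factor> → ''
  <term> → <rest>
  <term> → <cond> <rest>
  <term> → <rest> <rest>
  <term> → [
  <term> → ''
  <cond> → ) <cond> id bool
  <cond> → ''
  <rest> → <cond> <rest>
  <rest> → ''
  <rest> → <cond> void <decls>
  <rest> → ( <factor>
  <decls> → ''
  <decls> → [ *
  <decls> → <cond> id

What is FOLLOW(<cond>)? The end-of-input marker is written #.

In <term> → <cond> <rest>: add FIRST(<rest>)\{''} = { (, ), void }.
  Since <rest> is nullable, also add FOLLOW(<term>) = { #, (, ), [, void }.
In <cond> → ) <cond> id bool: add FIRST(id bool) = { id }.
In <rest> → <cond> <rest>: add FIRST(<rest>)\{''} = { (, ), void }.
  Since <rest> is nullable, also add FOLLOW(<rest>) = { #, (, ), [, void }.
In <rest> → <cond> void <decls>: add FIRST(void <decls>) = { void }.
In <decls> → <cond> id: add FIRST(id) = { id }.
Union: FOLLOW(<cond>) = { #, (, ), [, id, void }.

{ #, (, ), [, id, void }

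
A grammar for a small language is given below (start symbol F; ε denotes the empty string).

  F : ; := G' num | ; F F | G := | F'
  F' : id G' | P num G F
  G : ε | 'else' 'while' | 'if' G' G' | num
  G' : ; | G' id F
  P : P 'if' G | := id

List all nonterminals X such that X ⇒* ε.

Directly nullable (have an ε-production): G.
No other nonterminal has a production whose RHS symbols are all nullable.

{ G }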